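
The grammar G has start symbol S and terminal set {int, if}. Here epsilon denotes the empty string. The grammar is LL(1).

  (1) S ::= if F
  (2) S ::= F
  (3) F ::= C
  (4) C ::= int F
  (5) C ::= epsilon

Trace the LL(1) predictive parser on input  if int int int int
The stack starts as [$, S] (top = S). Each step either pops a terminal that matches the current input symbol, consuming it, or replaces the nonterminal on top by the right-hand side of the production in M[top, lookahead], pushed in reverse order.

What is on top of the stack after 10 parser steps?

step 1: stack=$ S  input=if int int int int $  — expand S ::= if F
step 2: stack=$ F if  input=if int int int int $  — match if
step 3: stack=$ F  input=int int int int $  — expand F ::= C
step 4: stack=$ C  input=int int int int $  — expand C ::= int F
step 5: stack=$ F int  input=int int int int $  — match int
step 6: stack=$ F  input=int int int $  — expand F ::= C
step 7: stack=$ C  input=int int int $  — expand C ::= int F
step 8: stack=$ F int  input=int int int $  — match int
step 9: stack=$ F  input=int int $  — expand F ::= C
step 10: stack=$ C  input=int int $  — expand C ::= int F
Stack after step 10: $ F int (top = int).

int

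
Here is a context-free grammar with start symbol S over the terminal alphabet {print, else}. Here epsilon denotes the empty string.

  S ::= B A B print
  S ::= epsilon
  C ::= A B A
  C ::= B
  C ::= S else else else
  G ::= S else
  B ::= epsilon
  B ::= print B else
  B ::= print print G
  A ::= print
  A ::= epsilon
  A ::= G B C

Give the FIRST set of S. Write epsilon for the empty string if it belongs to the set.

FIRST(B) = {epsilon, print}
FIRST(S) = {epsilon, else, print}  (via B A B print)
FIRST(G) = {else, print}  (via S else)
FIRST(A) = {epsilon, else, print}  (via G B C)
FIRST(C) = {epsilon, else, print}  (via A B A, B, S else else else)

{epsilon, else, print}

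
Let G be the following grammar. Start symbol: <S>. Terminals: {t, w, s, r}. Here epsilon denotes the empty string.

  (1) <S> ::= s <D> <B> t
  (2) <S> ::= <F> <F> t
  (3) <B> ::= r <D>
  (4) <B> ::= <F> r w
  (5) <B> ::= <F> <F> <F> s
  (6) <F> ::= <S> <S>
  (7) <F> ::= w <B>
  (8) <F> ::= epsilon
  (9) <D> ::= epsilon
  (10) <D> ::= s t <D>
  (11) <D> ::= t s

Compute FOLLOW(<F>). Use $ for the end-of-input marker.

FIRST(<D>): from <D>::=epsilon we get {epsilon}; from <D>::=s t <D> we get {s}; from <D>::=t s we get {t}. So FIRST(<D>) = {epsilon, s, t}.
FIRST(<S>): from <S>::=s <D> <B> t we get {s}; from <S>::=<F> <F> t we get {s, t, w}. So FIRST(<S>) = {s, t, w}.
FIRST(<F>): from <F>::=<S> <S> we get {s, t, w}; from <F>::=w <B> we get {w}; from <F>::=epsilon we get {epsilon}. So FIRST(<F>) = {epsilon, s, t, w}.
FIRST(<B>): from <B>::=r <D> we get {r}; from <B>::=<F> r w we get {r, s, t, w}; from <B>::=<F> <F> <F> s we get {s, t, w}. So FIRST(<B>) = {r, s, t, w}.
FOLLOW(<S>) includes $ since <S> is the start symbol.
FOLLOW(<F>): in <S>::=<F> <F> t (occurrence 1), <F> is followed by <F> t with FIRST {s, t, w}; in <S>::=<F> <F> t (occurrence 2), <F> is followed by t with FIRST {t}; in <B>::=<F> r w, <F> is followed by r w with FIRST {r}; in <B>::=<F> <F> <F> s (occurrence 1), <F> is followed by <F> <F> s with FIRST {s, t, w}; in <B>::=<F> <F> <F> s (occurrence 2), <F> is followed by <F> s with FIRST {s, t, w}; in <B>::=<F> <F> <F> s (occurrence 3), <F> is followed by s with FIRST {s}. Thus FOLLOW(<F>) = {r, s, t, w}.
FOLLOW(<S>): in <F>::=<S> <S> (occurrence 1), <S> is followed by <S> with FIRST {s, t, w}; in <F>::=<S> <S> (occurrence 2), the suffix after <S> is empty, so FOLLOW(<S>) ⊇ FOLLOW(<F>) = {r, s, t, w}. Thus FOLLOW(<S>) = {$, r, s, t, w}.
FOLLOW(<B>): in <S>::=s <D> <B> t, <B> is followed by t with FIRST {t}; in <F>::=w <B>, the suffix after <B> is empty, so FOLLOW(<B>) ⊇ FOLLOW(<F>) = {r, s, t, w}. Thus FOLLOW(<B>) = {r, s, t, w}.
FOLLOW(<D>): in <S>::=s <D> <B> t, <D> is followed by <B> t with FIRST {r, s, t, w}; in <B>::=r <D>, the suffix after <D> is empty, so FOLLOW(<D>) ⊇ FOLLOW(<B>) = {r, s, t, w}; in <D>::=s t <D>, the suffix after <D> is empty (adds nothing new). Thus FOLLOW(<D>) = {r, s, t, w}.

{r, s, t, w}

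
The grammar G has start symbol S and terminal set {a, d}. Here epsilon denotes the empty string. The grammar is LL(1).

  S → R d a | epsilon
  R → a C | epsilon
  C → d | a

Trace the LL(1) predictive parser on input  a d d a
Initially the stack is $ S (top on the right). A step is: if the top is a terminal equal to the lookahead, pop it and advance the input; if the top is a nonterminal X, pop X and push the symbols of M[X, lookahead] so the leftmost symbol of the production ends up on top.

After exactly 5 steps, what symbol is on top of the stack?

d

     Stack      Input      Action
  1  $ S        a d d a $  expand S → R d a
  2  $ a d R    a d d a $  expand R → a C
  3  $ a d C a  a d d a $  match a
  4  $ a d C    d d a $    expand C → d
  5  $ a d d    d d a $    match d
Stack after step 5: $ a d (top = d).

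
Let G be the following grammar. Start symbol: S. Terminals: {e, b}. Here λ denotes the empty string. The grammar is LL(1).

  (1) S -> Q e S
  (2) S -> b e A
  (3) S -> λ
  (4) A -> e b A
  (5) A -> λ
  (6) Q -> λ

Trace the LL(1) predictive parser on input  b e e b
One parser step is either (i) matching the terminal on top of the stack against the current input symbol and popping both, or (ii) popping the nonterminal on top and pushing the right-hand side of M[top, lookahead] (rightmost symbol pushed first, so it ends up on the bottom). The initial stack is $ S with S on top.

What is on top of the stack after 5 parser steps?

b

     Stack    Input      Action
  1  $ S      b e e b $  expand S -> b e A
  2  $ A e b  b e e b $  match b
  3  $ A e    e e b $    match e
  4  $ A      e b $      expand A -> e b A
  5  $ A b e  e b $      match e
Stack after step 5: $ A b (top = b).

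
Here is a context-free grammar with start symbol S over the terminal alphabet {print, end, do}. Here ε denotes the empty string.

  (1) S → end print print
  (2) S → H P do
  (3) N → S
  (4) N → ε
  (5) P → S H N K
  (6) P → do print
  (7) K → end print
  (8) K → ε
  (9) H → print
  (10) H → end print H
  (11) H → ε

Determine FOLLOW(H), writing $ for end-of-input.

{do, end, print}

FIRST(K): from K→end print we get {end}; from K→ε we get {ε}. So FIRST(K) = {ε, end}.
FIRST(H): from H→print we get {print}; from H→end print H we get {end}; from H→ε we get {ε}. So FIRST(H) = {ε, end, print}.
FIRST(S): from S→end print print we get {end}; from S→H P do we get {do, end, print}. So FIRST(S) = {do, end, print}.
FIRST(N): from N→S we get {do, end, print}; from N→ε we get {ε}. So FIRST(N) = {ε, do, end, print}.
FIRST(P): from P→S H N K we get {do, end, print}; from P→do print we get {do}. So FIRST(P) = {do, end, print}.
FOLLOW(S) includes $ since S is the start symbol.
FOLLOW(P): in S→H P do, P is followed by do with FIRST {do}. Thus FOLLOW(P) = {do}.
FOLLOW(N): in P→S H N K, N is followed by K with FIRST {ε, end}; in P→S H N K, the suffix after N is nullable, so FOLLOW(N) ⊇ FOLLOW(P) = {do}. Thus FOLLOW(N) = {do, end}.
FOLLOW(S): in N→S, the suffix after S is empty, so FOLLOW(S) ⊇ FOLLOW(N) = {do, end}; in P→S H N K, S is followed by H N K with FIRST {ε, do, end, print}; in P→S H N K, the suffix after S is nullable, so FOLLOW(S) ⊇ FOLLOW(P) = {do}. Thus FOLLOW(S) = {$, do, end, print}.
FOLLOW(K): in P→S H N K, the suffix after K is empty, so FOLLOW(K) ⊇ FOLLOW(P) = {do}. Thus FOLLOW(K) = {do}.
FOLLOW(H): in S→H P do, H is followed by P do with FIRST {do, end, print}; in P→S H N K, H is followed by N K with FIRST {ε, do, end, print}; in P→S H N K, the suffix after H is nullable, so FOLLOW(H) ⊇ FOLLOW(P) = {do}; in H→end print H, the suffix after H is empty (adds nothing new). Thus FOLLOW(H) = {do, end, print}.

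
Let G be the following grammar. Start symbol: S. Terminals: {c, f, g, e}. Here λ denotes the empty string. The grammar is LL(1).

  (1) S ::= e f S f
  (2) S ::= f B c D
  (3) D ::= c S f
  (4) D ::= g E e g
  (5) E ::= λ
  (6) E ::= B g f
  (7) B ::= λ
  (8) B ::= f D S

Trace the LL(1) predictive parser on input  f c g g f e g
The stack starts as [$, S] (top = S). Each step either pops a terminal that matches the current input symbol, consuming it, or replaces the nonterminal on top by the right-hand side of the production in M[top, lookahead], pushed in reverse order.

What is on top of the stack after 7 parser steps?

B

step 1: stack=$ S  input=f c g g f e g $  — expand S ::= f B c D
step 2: stack=$ D c B f  input=f c g g f e g $  — match f
step 3: stack=$ D c B  input=c g g f e g $  — expand B ::= λ
step 4: stack=$ D c  input=c g g f e g $  — match c
step 5: stack=$ D  input=g g f e g $  — expand D ::= g E e g
step 6: stack=$ g e E g  input=g g f e g $  — match g
step 7: stack=$ g e E  input=g f e g $  — expand E ::= B g f
Stack after step 7: $ g e f g B (top = B).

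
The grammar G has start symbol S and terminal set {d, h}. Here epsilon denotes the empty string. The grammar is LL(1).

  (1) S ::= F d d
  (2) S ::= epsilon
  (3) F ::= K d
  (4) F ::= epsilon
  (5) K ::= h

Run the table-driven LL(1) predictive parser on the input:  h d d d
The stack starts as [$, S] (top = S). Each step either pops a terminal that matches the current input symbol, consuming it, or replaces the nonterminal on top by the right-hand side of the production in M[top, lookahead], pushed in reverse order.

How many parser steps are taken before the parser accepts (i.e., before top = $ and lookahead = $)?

step 1: stack=$ S  input=h d d d $  — expand S ::= F d d
step 2: stack=$ d d F  input=h d d d $  — expand F ::= K d
step 3: stack=$ d d d K  input=h d d d $  — expand K ::= h
step 4: stack=$ d d d h  input=h d d d $  — match h
step 5: stack=$ d d d  input=d d d $  — match d
step 6: stack=$ d d  input=d d $  — match d
step 7: stack=$ d  input=d $  — match d
Accept reached after 7 steps.

7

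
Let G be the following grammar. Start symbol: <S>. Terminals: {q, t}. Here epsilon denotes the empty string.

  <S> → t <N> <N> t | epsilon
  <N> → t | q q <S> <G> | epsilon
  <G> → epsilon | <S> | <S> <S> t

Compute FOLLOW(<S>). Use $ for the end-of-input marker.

FIRST(<S>) = {epsilon, t}
FIRST(<N>) = {epsilon, q, t}
FIRST(<G>) = {epsilon, t}  (via <S>, <S> <S> t)
FOLLOW(<S>) includes $ since <S> is the start symbol.
FOLLOW(<N>): in <S>→t <N> <N> t (occurrence 1), <N> is followed by <N> t with FIRST {q, t}; in <S>→t <N> <N> t (occurrence 2), <N> is followed by t with FIRST {t}. Thus FOLLOW(<N>) = {q, t}.
FOLLOW(<G>): in <N>→q q <S> <G>, the suffix after <G> is empty, so FOLLOW(<G>) ⊇ FOLLOW(<N>) = {q, t}. Thus FOLLOW(<G>) = {q, t}.
FOLLOW(<S>): in <N>→q q <S> <G>, <S> is followed by <G> with FIRST {epsilon, t}; in <N>→q q <S> <G>, the suffix after <S> is nullable, so FOLLOW(<S>) ⊇ FOLLOW(<N>) = {q, t}; in <G>→<S>, the suffix after <S> is empty, so FOLLOW(<S>) ⊇ FOLLOW(<G>) = {q, t}; in <G>→<S> <S> t (occurrence 1), <S> is followed by <S> t with FIRST {t}; in <G>→<S> <S> t (occurrence 2), <S> is followed by t with FIRST {t}. Thus FOLLOW(<S>) = {$, q, t}.

{$, q, t}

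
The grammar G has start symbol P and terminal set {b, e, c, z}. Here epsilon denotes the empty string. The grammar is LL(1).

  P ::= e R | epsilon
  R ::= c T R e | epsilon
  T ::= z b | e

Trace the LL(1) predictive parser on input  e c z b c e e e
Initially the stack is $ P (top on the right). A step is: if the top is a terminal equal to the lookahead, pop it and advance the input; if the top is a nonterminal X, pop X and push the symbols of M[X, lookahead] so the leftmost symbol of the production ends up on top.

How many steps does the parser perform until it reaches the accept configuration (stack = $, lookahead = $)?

      Stack        Input              Action
   1  $ P          e c z b c e e e $  expand P ::= e R
   2  $ R e        e c z b c e e e $  match e
   3  $ R          c z b c e e e $    expand R ::= c T R e
   4  $ e R T c    c z b c e e e $    match c
   5  $ e R T      z b c e e e $      expand T ::= z b
   6  $ e R b z    z b c e e e $      match z
   7  $ e R b      b c e e e $        match b
   8  $ e R        c e e e $          expand R ::= c T R e
   9  $ e e R T c  c e e e $          match c
  10  $ e e R T    e e e $            expand T ::= e
  11  $ e e R e    e e e $            match e
  12  $ e e R      e e $              expand R ::= epsilon
  13  $ e e        e e $              match e
  14  $ e          e $                match e
Accept reached after 14 steps.

14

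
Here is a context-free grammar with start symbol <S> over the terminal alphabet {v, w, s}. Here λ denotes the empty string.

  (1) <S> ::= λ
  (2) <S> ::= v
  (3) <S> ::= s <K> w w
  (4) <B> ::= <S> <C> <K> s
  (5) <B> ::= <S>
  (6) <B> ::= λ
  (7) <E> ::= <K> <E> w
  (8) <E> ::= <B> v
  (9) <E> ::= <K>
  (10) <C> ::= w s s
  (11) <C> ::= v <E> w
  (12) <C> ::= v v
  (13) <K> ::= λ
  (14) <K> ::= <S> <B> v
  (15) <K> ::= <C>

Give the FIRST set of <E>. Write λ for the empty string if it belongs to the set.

{λ, s, v, w}

FIRST(<S>) = {λ, s, v}
FIRST(<C>) = {v, w}
FIRST(<B>) = {λ, s, v, w}  (via <S> <C> <K> s, <S>)
FIRST(<K>) = {λ, s, v, w}  (via <S> <B> v, <C>)
FIRST(<E>) = {λ, s, v, w}  (via <K> <E> w, <B> v, <K>)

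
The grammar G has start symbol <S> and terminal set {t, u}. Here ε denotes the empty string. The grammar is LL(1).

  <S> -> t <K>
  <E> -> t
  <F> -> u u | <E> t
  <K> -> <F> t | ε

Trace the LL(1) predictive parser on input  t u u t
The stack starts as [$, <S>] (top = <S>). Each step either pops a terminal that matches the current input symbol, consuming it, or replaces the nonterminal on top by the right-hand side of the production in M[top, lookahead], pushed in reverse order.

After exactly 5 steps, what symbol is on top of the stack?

u

     Stack    Input      Action
  1  $ <S>    t u u t $  expand <S> -> t <K>
  2  $ <K> t  t u u t $  match t
  3  $ <K>    u u t $    expand <K> -> <F> t
  4  $ t <F>  u u t $    expand <F> -> u u
  5  $ t u u  u u t $    match u
Stack after step 5: $ t u (top = u).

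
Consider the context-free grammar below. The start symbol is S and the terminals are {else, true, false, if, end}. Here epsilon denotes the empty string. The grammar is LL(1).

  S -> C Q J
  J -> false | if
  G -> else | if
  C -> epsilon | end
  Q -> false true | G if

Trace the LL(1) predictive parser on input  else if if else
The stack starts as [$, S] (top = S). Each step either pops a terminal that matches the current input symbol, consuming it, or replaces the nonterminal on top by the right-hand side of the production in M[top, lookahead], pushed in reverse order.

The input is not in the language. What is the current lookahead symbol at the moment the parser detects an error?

else

     Stack        Input              Action
  1  $ S          else if if else $  expand S -> C Q J
  2  $ J Q C      else if if else $  expand C -> epsilon
  3  $ J Q        else if if else $  expand Q -> G if
  4  $ J if G     else if if else $  expand G -> else
  5  $ J if else  else if if else $  match else
  6  $ J if       if if else $       match if
  7  $ J          if else $          expand J -> if
  8  $ if         if else $          match if
  9  $            else $             error: stack empty but input remains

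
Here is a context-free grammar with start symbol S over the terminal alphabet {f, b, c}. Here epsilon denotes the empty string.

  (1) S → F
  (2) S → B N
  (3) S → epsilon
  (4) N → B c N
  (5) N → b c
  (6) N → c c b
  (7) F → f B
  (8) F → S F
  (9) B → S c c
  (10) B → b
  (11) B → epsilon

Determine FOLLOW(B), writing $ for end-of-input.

{$, b, c, f}

FIRST(S) = {epsilon, b, c, f}  (via F, B N)
FIRST(F) = {b, c, f}  (via S F)
FIRST(B) = {epsilon, b, c, f}  (via S c c)
FIRST(N) = {b, c, f}  (via B c N)
FOLLOW(S) includes $ since S is the start symbol.
FOLLOW(S): in F→S F, S is followed by F with FIRST {b, c, f}; in B→S c c, S is followed by c c with FIRST {c}. Thus FOLLOW(S) = {$, b, c, f}.
FOLLOW(N): in S→B N, the suffix after N is empty, so FOLLOW(N) ⊇ FOLLOW(S) = {$, b, c, f}; in N→B c N, the suffix after N is empty (adds nothing new). Thus FOLLOW(N) = {$, b, c, f}.
FOLLOW(F): in S→F, the suffix after F is empty, so FOLLOW(F) ⊇ FOLLOW(S) = {$, b, c, f}; in F→S F, the suffix after F is empty (adds nothing new). Thus FOLLOW(F) = {$, b, c, f}.
FOLLOW(B): in S→B N, B is followed by N with FIRST {b, c, f}; in N→B c N, B is followed by c N with FIRST {c}; in F→f B, the suffix after B is empty, so FOLLOW(B) ⊇ FOLLOW(F) = {$, b, c, f}. Thus FOLLOW(B) = {$, b, c, f}.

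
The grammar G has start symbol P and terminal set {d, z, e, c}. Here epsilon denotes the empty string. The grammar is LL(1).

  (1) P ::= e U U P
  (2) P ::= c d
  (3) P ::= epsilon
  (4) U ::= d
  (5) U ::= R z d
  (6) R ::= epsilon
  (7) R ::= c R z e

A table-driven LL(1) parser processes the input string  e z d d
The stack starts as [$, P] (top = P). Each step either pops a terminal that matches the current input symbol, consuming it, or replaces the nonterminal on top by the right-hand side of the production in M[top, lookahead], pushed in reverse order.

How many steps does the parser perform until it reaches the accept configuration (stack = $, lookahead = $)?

step 1: stack=$ P  input=e z d d $  — expand P ::= e U U P
step 2: stack=$ P U U e  input=e z d d $  — match e
step 3: stack=$ P U U  input=z d d $  — expand U ::= R z d
step 4: stack=$ P U d z R  input=z d d $  — expand R ::= epsilon
step 5: stack=$ P U d z  input=z d d $  — match z
step 6: stack=$ P U d  input=d d $  — match d
step 7: stack=$ P U  input=d $  — expand U ::= d
step 8: stack=$ P d  input=d $  — match d
step 9: stack=$ P  input=$  — expand P ::= epsilon
Accept reached after 9 steps.

9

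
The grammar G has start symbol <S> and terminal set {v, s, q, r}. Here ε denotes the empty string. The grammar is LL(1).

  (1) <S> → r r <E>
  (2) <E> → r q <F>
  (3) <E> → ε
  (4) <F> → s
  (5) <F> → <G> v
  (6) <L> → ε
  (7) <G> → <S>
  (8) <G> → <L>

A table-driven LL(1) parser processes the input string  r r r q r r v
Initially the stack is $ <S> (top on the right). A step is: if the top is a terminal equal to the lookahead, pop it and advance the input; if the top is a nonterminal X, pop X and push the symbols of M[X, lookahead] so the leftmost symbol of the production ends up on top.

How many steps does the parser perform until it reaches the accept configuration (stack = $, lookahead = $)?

13

step 1: stack=$ <S>  input=r r r q r r v $  — expand <S> → r r <E>
step 2: stack=$ <E> r r  input=r r r q r r v $  — match r
step 3: stack=$ <E> r  input=r r q r r v $  — match r
step 4: stack=$ <E>  input=r q r r v $  — expand <E> → r q <F>
step 5: stack=$ <F> q r  input=r q r r v $  — match r
step 6: stack=$ <F> q  input=q r r v $  — match q
step 7: stack=$ <F>  input=r r v $  — expand <F> → <G> v
step 8: stack=$ v <G>  input=r r v $  — expand <G> → <S>
step 9: stack=$ v <S>  input=r r v $  — expand <S> → r r <E>
step 10: stack=$ v <E> r r  input=r r v $  — match r
step 11: stack=$ v <E> r  input=r v $  — match r
step 12: stack=$ v <E>  input=v $  — expand <E> → ε
step 13: stack=$ v  input=v $  — match v
Accept reached after 13 steps.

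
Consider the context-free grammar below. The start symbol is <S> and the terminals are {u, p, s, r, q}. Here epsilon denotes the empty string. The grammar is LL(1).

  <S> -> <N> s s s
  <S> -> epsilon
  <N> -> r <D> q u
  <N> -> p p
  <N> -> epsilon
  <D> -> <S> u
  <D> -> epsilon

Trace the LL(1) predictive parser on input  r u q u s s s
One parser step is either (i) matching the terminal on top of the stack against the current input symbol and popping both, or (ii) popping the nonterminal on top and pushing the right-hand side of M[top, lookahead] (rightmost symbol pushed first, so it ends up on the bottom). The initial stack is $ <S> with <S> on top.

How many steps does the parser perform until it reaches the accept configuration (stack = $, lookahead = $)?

11

      Stack              Input            Action
   1  $ <S>              r u q u s s s $  expand <S> -> <N> s s s
   2  $ s s s <N>        r u q u s s s $  expand <N> -> r <D> q u
   3  $ s s s u q <D> r  r u q u s s s $  match r
   4  $ s s s u q <D>    u q u s s s $    expand <D> -> <S> u
   5  $ s s s u q u <S>  u q u s s s $    expand <S> -> epsilon
   6  $ s s s u q u      u q u s s s $    match u
   7  $ s s s u q        q u s s s $      match q
   8  $ s s s u          u s s s $        match u
   9  $ s s s            s s s $          match s
  10  $ s s              s s $            match s
  11  $ s                s $              match s
Accept reached after 11 steps.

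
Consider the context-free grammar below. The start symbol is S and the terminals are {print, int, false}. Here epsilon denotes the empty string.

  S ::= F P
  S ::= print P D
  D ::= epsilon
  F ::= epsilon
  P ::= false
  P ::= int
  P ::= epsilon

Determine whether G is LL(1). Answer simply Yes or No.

Yes

FIRST(S) = {epsilon, false, int, print}
FIRST(D) = {epsilon}
FIRST(F) = {epsilon}
FIRST(P) = {epsilon, false, int}
FOLLOW(S) = {$}
FOLLOW(D) = {$}
FOLLOW(F) = {$, false, int}
FOLLOW(P) = {$}
Each cell of M receives at most one production.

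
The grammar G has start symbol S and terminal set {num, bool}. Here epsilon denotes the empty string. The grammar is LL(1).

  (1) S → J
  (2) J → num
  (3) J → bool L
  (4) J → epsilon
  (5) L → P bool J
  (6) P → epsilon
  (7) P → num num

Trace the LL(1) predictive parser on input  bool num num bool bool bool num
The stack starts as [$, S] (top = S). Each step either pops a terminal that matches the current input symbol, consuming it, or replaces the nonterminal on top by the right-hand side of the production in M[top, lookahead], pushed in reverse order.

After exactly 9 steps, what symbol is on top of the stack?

     Stack             Input                              Action
  1  $ S               bool num num bool bool bool num $  expand S → J
  2  $ J               bool num num bool bool bool num $  expand J → bool L
  3  $ L bool          bool num num bool bool bool num $  match bool
  4  $ L               num num bool bool bool num $       expand L → P bool J
  5  $ J bool P        num num bool bool bool num $       expand P → num num
  6  $ J bool num num  num num bool bool bool num $       match num
  7  $ J bool num      num bool bool bool num $           match num
  8  $ J bool          bool bool bool num $               match bool
  9  $ J               bool bool num $                    expand J → bool L
Stack after step 9: $ L bool (top = bool).

bool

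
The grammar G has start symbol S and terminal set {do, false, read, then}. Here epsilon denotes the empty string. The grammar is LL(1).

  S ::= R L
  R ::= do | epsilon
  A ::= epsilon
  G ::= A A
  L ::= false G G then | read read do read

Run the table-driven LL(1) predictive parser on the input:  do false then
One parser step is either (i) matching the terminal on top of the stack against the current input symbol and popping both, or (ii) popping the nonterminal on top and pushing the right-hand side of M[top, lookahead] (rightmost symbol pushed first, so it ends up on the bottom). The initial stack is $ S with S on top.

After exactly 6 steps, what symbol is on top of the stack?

step 1: stack=$ S  input=do false then $  — expand S ::= R L
step 2: stack=$ L R  input=do false then $  — expand R ::= do
step 3: stack=$ L do  input=do false then $  — match do
step 4: stack=$ L  input=false then $  — expand L ::= false G G then
step 5: stack=$ then G G false  input=false then $  — match false
step 6: stack=$ then G G  input=then $  — expand G ::= A A
Stack after step 6: $ then G A A (top = A).

A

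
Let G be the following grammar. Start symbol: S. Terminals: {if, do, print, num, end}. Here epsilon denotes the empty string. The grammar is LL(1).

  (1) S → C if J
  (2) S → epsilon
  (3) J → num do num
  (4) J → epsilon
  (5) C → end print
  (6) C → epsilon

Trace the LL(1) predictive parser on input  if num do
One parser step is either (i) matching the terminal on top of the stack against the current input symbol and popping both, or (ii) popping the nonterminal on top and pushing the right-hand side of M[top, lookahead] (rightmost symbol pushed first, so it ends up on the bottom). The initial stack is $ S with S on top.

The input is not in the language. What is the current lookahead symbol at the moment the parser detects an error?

$

     Stack         Input        Action
  1  $ S           if num do $  expand S → C if J
  2  $ J if C      if num do $  expand C → epsilon
  3  $ J if        if num do $  match if
  4  $ J           num do $     expand J → num do num
  5  $ num do num  num do $     match num
  6  $ num do      do $         match do
  7  $ num         $            error: top is terminal num but lookahead is $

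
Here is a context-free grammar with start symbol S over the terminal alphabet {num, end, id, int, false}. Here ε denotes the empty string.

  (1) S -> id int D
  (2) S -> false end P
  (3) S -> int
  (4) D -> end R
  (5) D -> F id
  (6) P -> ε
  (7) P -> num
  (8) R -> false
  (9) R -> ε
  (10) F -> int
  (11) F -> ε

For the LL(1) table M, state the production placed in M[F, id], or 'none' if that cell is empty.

F -> ε

FIRST(S) = {false, id, int}
FIRST(P) = {ε, num}
FIRST(R) = {ε, false}
FIRST(F) = {ε, int}
FIRST(D) = {end, id, int}  (via F id)
FOLLOW(S) includes $ since S is the start symbol.
FOLLOW(F): in D->F id, F is followed by id with FIRST {id}. Thus FOLLOW(F) = {id}.
For F -> int: FIRST(int) = {int}, so it goes in M[F, t] for t ∈ {int}.
For F -> ε: FIRST(ε) = {ε}, so it goes in M[F, t] for t ∈ {}; since ε ∈ FIRST, also for every t ∈ FOLLOW(F) = {id}.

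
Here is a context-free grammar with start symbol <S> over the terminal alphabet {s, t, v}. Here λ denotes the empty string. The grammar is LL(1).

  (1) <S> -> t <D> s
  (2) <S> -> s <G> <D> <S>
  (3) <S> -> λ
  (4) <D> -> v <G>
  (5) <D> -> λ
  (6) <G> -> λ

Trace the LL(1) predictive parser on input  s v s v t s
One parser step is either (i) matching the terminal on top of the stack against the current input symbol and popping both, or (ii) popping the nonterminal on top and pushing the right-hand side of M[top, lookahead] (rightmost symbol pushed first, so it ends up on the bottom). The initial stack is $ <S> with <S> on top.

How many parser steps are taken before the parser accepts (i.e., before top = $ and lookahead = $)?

16

step 1: stack=$ <S>  input=s v s v t s $  — expand <S> -> s <G> <D> <S>
step 2: stack=$ <S> <D> <G> s  input=s v s v t s $  — match s
step 3: stack=$ <S> <D> <G>  input=v s v t s $  — expand <G> -> λ
step 4: stack=$ <S> <D>  input=v s v t s $  — expand <D> -> v <G>
step 5: stack=$ <S> <G> v  input=v s v t s $  — match v
step 6: stack=$ <S> <G>  input=s v t s $  — expand <G> -> λ
step 7: stack=$ <S>  input=s v t s $  — expand <S> -> s <G> <D> <S>
step 8: stack=$ <S> <D> <G> s  input=s v t s $  — match s
step 9: stack=$ <S> <D> <G>  input=v t s $  — expand <G> -> λ
step 10: stack=$ <S> <D>  input=v t s $  — expand <D> -> v <G>
step 11: stack=$ <S> <G> v  input=v t s $  — match v
step 12: stack=$ <S> <G>  input=t s $  — expand <G> -> λ
step 13: stack=$ <S>  input=t s $  — expand <S> -> t <D> s
step 14: stack=$ s <D> t  input=t s $  — match t
step 15: stack=$ s <D>  input=s $  — expand <D> -> λ
step 16: stack=$ s  input=s $  — match s
Accept reached after 16 steps.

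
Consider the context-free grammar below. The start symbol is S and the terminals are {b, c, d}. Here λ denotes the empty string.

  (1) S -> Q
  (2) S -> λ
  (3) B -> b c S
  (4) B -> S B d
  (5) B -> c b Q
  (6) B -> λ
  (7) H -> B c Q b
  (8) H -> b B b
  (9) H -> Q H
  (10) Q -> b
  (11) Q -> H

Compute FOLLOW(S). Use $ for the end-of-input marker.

FIRST(S) = {λ, b, c, d}  (via Q)
FIRST(B) = {λ, b, c, d}  (via S B d)
FIRST(H) = {b, c, d}  (via B c Q b, Q H)
FIRST(Q) = {b, c, d}  (via H)
FOLLOW(S) includes $ since S is the start symbol.
FOLLOW(B): in B->S B d, B is followed by d with FIRST {d}; in H->B c Q b, B is followed by c Q b with FIRST {c}; in H->b B b, B is followed by b with FIRST {b}. Thus FOLLOW(B) = {b, c, d}.
FOLLOW(S): in B->b c S, the suffix after S is empty, so FOLLOW(S) ⊇ FOLLOW(B) = {b, c, d}; in B->S B d, S is followed by B d with FIRST {b, c, d}. Thus FOLLOW(S) = {$, b, c, d}.
FOLLOW(Q): in S->Q, the suffix after Q is empty, so FOLLOW(Q) ⊇ FOLLOW(S) = {$, b, c, d}; in B->c b Q, the suffix after Q is empty, so FOLLOW(Q) ⊇ FOLLOW(B) = {b, c, d}; in H->B c Q b, Q is followed by b with FIRST {b}; in H->Q H, Q is followed by H with FIRST {b, c, d}. Thus FOLLOW(Q) = {$, b, c, d}.
FOLLOW(H): in H->Q H, the suffix after H is empty (adds nothing new); in Q->H, the suffix after H is empty, so FOLLOW(H) ⊇ FOLLOW(Q) = {$, b, c, d}. Thus FOLLOW(H) = {$, b, c, d}.

{$, b, c, d}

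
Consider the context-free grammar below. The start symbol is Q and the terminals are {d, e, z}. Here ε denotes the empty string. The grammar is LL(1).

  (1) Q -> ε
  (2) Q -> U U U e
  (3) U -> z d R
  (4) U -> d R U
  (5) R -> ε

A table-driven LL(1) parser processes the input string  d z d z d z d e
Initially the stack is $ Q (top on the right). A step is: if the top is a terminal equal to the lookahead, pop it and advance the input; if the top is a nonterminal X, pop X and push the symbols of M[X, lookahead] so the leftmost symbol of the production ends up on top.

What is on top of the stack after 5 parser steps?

step 1: stack=$ Q  input=d z d z d z d e $  — expand Q -> U U U e
step 2: stack=$ e U U U  input=d z d z d z d e $  — expand U -> d R U
step 3: stack=$ e U U U R d  input=d z d z d z d e $  — match d
step 4: stack=$ e U U U R  input=z d z d z d e $  — expand R -> ε
step 5: stack=$ e U U U  input=z d z d z d e $  — expand U -> z d R
Stack after step 5: $ e U U R d z (top = z).

z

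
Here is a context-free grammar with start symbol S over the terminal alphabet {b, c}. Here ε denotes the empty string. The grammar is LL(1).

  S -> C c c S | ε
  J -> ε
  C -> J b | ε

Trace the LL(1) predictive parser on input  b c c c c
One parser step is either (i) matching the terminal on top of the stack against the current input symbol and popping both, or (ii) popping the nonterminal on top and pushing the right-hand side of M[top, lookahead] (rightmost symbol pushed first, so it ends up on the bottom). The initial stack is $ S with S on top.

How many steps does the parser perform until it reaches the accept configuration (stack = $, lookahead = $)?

step 1: stack=$ S  input=b c c c c $  — expand S -> C c c S
step 2: stack=$ S c c C  input=b c c c c $  — expand C -> J b
step 3: stack=$ S c c b J  input=b c c c c $  — expand J -> ε
step 4: stack=$ S c c b  input=b c c c c $  — match b
step 5: stack=$ S c c  input=c c c c $  — match c
step 6: stack=$ S c  input=c c c $  — match c
step 7: stack=$ S  input=c c $  — expand S -> C c c S
step 8: stack=$ S c c C  input=c c $  — expand C -> ε
step 9: stack=$ S c c  input=c c $  — match c
step 10: stack=$ S c  input=c $  — match c
step 11: stack=$ S  input=$  — expand S -> ε
Accept reached after 11 steps.

11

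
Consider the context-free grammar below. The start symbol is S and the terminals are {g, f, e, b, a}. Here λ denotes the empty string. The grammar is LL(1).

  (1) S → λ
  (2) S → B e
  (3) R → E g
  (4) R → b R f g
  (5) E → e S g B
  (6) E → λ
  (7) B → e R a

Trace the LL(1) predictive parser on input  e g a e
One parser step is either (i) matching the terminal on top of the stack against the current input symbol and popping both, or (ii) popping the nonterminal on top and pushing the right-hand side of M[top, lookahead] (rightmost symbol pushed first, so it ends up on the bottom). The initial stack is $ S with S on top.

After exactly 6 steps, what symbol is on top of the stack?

step 1: stack=$ S  input=e g a e $  — expand S → B e
step 2: stack=$ e B  input=e g a e $  — expand B → e R a
step 3: stack=$ e a R e  input=e g a e $  — match e
step 4: stack=$ e a R  input=g a e $  — expand R → E g
step 5: stack=$ e a g E  input=g a e $  — expand E → λ
step 6: stack=$ e a g  input=g a e $  — match g
Stack after step 6: $ e a (top = a).

a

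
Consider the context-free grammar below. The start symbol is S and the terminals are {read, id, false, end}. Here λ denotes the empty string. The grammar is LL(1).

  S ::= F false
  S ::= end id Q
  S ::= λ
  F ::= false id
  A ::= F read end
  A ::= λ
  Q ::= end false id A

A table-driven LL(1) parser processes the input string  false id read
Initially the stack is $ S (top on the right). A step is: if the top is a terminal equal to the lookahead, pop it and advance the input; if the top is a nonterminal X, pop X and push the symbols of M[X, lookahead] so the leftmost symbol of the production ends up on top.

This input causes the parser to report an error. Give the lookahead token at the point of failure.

step 1: stack=$ S  input=false id read $  — expand S ::= F false
step 2: stack=$ false F  input=false id read $  — expand F ::= false id
step 3: stack=$ false id false  input=false id read $  — match false
step 4: stack=$ false id  input=id read $  — match id
step 5: stack=$ false  input=read $  — error: top is terminal false but lookahead is read

read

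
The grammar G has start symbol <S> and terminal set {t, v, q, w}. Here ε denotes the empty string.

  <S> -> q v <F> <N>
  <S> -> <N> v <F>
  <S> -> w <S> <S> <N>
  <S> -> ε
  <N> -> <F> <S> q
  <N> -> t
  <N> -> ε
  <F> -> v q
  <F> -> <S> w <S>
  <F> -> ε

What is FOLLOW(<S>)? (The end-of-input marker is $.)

FIRST(<S>): from <S>->q v <F> <N> we get {q}; from <S>-><N> v <F> we get {q, t, v, w}; from <S>->w <S> <S> <N> we get {w}; from <S>->ε we get {ε}. So FIRST(<S>) = {ε, q, t, v, w}.
FIRST(<F>): from <F>->v q we get {v}; from <F>-><S> w <S> we get {q, t, v, w}; from <F>->ε we get {ε}. So FIRST(<F>) = {ε, q, t, v, w}.
FIRST(<N>): from <N>-><F> <S> q we get {q, t, v, w}; from <N>->t we get {t}; from <N>->ε we get {ε}. So FIRST(<N>) = {ε, q, t, v, w}.
FOLLOW(<S>) includes $ since <S> is the start symbol.
FOLLOW(<S>): in <S>->w <S> <S> <N> (occurrence 1), <S> is followed by <S> <N> with FIRST {ε, q, t, v, w}; in <S>->w <S> <S> <N> (occurrence 1), the suffix after <S> is nullable (adds nothing new); in <S>->w <S> <S> <N> (occurrence 2), <S> is followed by <N> with FIRST {ε, q, t, v, w}; in <S>->w <S> <S> <N> (occurrence 2), the suffix after <S> is nullable (adds nothing new); in <N>-><F> <S> q, <S> is followed by q with FIRST {q}; in <F>-><S> w <S> (occurrence 1), <S> is followed by w <S> with FIRST {w}; in <F>-><S> w <S> (occurrence 2), the suffix after <S> is empty, so FOLLOW(<S>) ⊇ FOLLOW(<F>) = {$, q, t, v, w}. Thus FOLLOW(<S>) = {$, q, t, v, w}.
FOLLOW(<N>): in <S>->q v <F> <N>, the suffix after <N> is empty, so FOLLOW(<N>) ⊇ FOLLOW(<S>) = {$, q, t, v, w}; in <S>-><N> v <F>, <N> is followed by v <F> with FIRST {v}; in <S>->w <S> <S> <N>, the suffix after <N> is empty, so FOLLOW(<N>) ⊇ FOLLOW(<S>) = {$, q, t, v, w}. Thus FOLLOW(<N>) = {$, q, t, v, w}.
FOLLOW(<F>): in <S>->q v <F> <N>, <F> is followed by <N> with FIRST {ε, q, t, v, w}; in <S>->q v <F> <N>, the suffix after <F> is nullable, so FOLLOW(<F>) ⊇ FOLLOW(<S>) = {$, q, t, v, w}; in <S>-><N> v <F>, the suffix after <F> is empty, so FOLLOW(<F>) ⊇ FOLLOW(<S>) = {$, q, t, v, w}; in <N>-><F> <S> q, <F> is followed by <S> q with FIRST {q, t, v, w}. Thus FOLLOW(<F>) = {$, q, t, v, w}.

{$, q, t, v, w}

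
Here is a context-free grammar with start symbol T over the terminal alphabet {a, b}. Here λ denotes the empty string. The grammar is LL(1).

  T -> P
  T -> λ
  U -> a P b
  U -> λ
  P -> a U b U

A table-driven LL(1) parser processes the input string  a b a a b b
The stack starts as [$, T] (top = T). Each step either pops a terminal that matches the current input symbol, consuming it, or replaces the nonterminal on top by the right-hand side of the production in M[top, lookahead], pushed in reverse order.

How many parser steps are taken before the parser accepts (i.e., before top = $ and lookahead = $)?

step 1: stack=$ T  input=a b a a b b $  — expand T -> P
step 2: stack=$ P  input=a b a a b b $  — expand P -> a U b U
step 3: stack=$ U b U a  input=a b a a b b $  — match a
step 4: stack=$ U b U  input=b a a b b $  — expand U -> λ
step 5: stack=$ U b  input=b a a b b $  — match b
step 6: stack=$ U  input=a a b b $  — expand U -> a P b
step 7: stack=$ b P a  input=a a b b $  — match a
step 8: stack=$ b P  input=a b b $  — expand P -> a U b U
step 9: stack=$ b U b U a  input=a b b $  — match a
step 10: stack=$ b U b U  input=b b $  — expand U -> λ
step 11: stack=$ b U b  input=b b $  — match b
step 12: stack=$ b U  input=b $  — expand U -> λ
step 13: stack=$ b  input=b $  — match b
Accept reached after 13 steps.

13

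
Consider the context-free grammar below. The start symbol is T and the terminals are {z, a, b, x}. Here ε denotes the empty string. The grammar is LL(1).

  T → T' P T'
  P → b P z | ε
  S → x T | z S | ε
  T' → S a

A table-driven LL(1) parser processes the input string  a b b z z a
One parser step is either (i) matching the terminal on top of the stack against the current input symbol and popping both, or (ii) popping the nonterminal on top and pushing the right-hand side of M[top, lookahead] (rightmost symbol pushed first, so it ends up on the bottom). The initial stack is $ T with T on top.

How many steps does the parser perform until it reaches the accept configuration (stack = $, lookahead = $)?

      Stack         Input          Action
   1  $ T           a b b z z a $  expand T → T' P T'
   2  $ T' P T'     a b b z z a $  expand T' → S a
   3  $ T' P a S    a b b z z a $  expand S → ε
   4  $ T' P a      a b b z z a $  match a
   5  $ T' P        b b z z a $    expand P → b P z
   6  $ T' z P b    b b z z a $    match b
   7  $ T' z P      b z z a $      expand P → b P z
   8  $ T' z z P b  b z z a $      match b
   9  $ T' z z P    z z a $        expand P → ε
  10  $ T' z z      z z a $        match z
  11  $ T' z        z a $          match z
  12  $ T'          a $            expand T' → S a
  13  $ a S         a $            expand S → ε
  14  $ a           a $            match a
Accept reached after 14 steps.

14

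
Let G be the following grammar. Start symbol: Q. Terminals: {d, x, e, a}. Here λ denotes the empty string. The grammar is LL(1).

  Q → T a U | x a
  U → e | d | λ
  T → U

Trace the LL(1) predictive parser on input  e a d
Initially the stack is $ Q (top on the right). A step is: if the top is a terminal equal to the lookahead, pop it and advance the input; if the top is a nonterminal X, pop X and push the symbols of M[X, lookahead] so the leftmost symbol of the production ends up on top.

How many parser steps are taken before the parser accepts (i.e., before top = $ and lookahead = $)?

step 1: stack=$ Q  input=e a d $  — expand Q → T a U
step 2: stack=$ U a T  input=e a d $  — expand T → U
step 3: stack=$ U a U  input=e a d $  — expand U → e
step 4: stack=$ U a e  input=e a d $  — match e
step 5: stack=$ U a  input=a d $  — match a
step 6: stack=$ U  input=d $  — expand U → d
step 7: stack=$ d  input=d $  — match d
Accept reached after 7 steps.

7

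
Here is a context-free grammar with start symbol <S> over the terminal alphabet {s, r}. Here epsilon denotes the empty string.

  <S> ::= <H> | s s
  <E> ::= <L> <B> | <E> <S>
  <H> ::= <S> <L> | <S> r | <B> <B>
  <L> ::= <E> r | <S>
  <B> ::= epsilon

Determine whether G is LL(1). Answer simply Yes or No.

No

FIRST(<S>) = {epsilon, r, s}
FIRST(<E>) = {epsilon, r, s}
FIRST(<H>) = {epsilon, r, s}
FIRST(<L>) = {epsilon, r, s}
FIRST(<B>) = {epsilon}
FOLLOW(<S>) = {$, r, s}
FOLLOW(<E>) = {r, s}
FOLLOW(<H>) = {$, r, s}
FOLLOW(<L>) = {$, r, s}
FOLLOW(<B>) = {$, r, s}
Cell M[<E>, r] receives both <E> ::= <L> <B> and <E> ::= <E> <S> — the grammar is not LL(1).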